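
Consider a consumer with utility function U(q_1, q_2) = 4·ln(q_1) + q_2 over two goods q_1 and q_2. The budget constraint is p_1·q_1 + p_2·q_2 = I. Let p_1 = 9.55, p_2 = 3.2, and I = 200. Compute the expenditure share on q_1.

MU_q_1 = 4/q_1, MU_q_2 = 1. Tangency: 4/q_1 = p_1/p_2.
So q_1*(p_1,p_2) = 4·p_2/p_1, independent of income; and q_2* = (I − 4·p_2)/p_2.
At the given prices: q_1* = 4·3.2/9.55 = 1.3403, and q_2* = 58.5.
Expenditure on q_1: 9.55·1.3403 = 12.8; share = 0.064.

share on q_1 = 0.064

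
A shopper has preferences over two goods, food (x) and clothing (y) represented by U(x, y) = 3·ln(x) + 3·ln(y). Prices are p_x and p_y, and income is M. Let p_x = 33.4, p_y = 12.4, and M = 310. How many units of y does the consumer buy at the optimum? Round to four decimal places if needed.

MU_x/MU_y = (3·y)/(3·x); tangency sets this equal to p_x/p_y.
So 3·p_y·y = 3·p_x·x; combined with the budget, a share 0.5 of income goes to x.
Demand: x*(p_x,p_y,M) = 0.5·M/p_x and y* = 0.5·M/p_y.
At p_x=33.4, p_y=12.4, M=310: y* = 0.5·310/12.4 = 12.5.

y* = 12.5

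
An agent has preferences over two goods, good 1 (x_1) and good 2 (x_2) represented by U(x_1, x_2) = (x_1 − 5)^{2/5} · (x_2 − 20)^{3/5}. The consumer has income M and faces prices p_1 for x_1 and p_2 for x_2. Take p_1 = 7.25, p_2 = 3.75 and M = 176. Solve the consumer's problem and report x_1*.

x_1* = 8.5724

Let x_1' = x_1−5, x_2' = x_2−20. MRS = (2/3)·x_2'/x_1' = p_1/p_2.
After buying the subsistence bundle (5, 20), a share 0.4 of the remaining income goes to x_1: x_1* = 5 + 0.4·(M − 5p_1 − 20p_2)/p_1.
Discretionary income = 176 − 5·7.25 − 20·3.75 = 64.75; x_1* = 5 + 0.4·64.75/7.25 = 8.5724.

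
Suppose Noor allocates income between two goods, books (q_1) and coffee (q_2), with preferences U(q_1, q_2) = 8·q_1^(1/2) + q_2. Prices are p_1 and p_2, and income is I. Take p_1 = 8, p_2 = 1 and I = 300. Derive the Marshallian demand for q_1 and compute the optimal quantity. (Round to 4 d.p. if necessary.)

MU_q_1 = 4/√q_1, MU_q_2 = 1. Tangency: 4/√q_1 = p_1/p_2.
Solve: √q_1 = 4·p_2/p_1, so q_1*(p_1,p_2) = (4·p_2/p_1)², and q_2* = (I − p_1·q_1*)/p_2.
Plugging in: q_1* = (4·1/8)² = 0.25.

q_1* = 0.25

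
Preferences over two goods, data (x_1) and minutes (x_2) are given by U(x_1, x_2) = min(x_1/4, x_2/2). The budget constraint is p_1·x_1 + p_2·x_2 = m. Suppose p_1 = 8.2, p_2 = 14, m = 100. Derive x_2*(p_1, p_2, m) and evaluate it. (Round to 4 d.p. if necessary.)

With perfect complements, no substitution: consume in ratio x_1:x_2 = 4:2.
Budget: p_1·x_1 + p_2·(1/2)·x_1 = m, so (4·p_1 + 2·p_2)·x_1 = 4·m.
Demand: x_1*(p_1,p_2,m) = 4·m/(4·p_1 + 2·p_2), x_2* = 2·m/(4·p_1 + 2·p_2).
Here 4·8.2 + 2·14 = 60.8, giving x_2* = 3.2895.

x_2* = 3.2895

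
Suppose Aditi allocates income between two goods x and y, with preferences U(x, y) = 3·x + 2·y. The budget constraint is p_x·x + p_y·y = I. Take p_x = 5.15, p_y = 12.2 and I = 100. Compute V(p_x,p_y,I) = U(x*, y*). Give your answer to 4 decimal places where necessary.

V = 58.2524

Perfect substitutes: compare marginal utility per dollar. 3/p_x vs 2/p_y → 0.5825 vs 0.1639.
x gives more utility per dollar, so spend all income on x: x* = I/p_x, y* = 0.
Numerically: x* = 19.4175, y* = 0.
Utility at the optimum: U(19.4175, 0) = 58.2524.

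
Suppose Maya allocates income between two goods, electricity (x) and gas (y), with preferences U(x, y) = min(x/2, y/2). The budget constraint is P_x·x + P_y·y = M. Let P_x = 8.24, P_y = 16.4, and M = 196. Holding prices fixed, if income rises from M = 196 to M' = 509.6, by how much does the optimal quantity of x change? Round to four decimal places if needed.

Leontief preferences: the optimum is at the kink where x/2 = y/2, i.e. y = x.
Budget: P_x·x + P_y·x = M, so (2·P_x + 2·P_y)·x = 2·M.
Demand: x*(P_x,P_y,M) = 2·M/(2·P_x + 2·P_y), y* = 2·M/(2·P_x + 2·P_y).
Here 2·8.24 + 2·16.4 = 49.28, giving x* = 7.9545.
At M' = 509.6: x* = 20.6818. Change: 20.6818 − 7.9545 = 12.7273.

Δx* = 12.7273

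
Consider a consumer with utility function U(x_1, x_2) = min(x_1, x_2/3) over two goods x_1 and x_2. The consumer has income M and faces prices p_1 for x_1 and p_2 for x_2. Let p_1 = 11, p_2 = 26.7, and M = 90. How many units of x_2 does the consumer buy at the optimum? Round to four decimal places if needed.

x_2* = 2.9638

Leontief preferences: the optimum is at the kink where x_1/1 = x_2/3, i.e. x_2 = 3·x_1.
Budget: p_1·x_1 + p_2·3·x_1 = M, so (p_1 + 3·p_2)·x_1 = M.
Demand: x_1*(p_1,p_2,M) = M/(p_1 + 3·p_2), x_2* = 3·M/(p_1 + 3·p_2).
Here 11 + 3·26.7 = 91.1, giving x_2* = 2.9638.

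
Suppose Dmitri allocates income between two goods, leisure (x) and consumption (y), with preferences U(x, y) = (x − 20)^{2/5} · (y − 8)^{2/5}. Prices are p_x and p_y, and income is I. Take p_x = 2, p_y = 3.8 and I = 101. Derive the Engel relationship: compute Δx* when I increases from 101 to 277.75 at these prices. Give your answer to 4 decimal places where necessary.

This is Cobb-Douglas in (x−20, y−8): tangency gives 0.4·p_y·(y−8) = 0.4·p_x·(x−20).
Substituting into the budget: x* = 20 + 0.5·(I − 20·p_x − 8·p_y)/p_x, and y* = 8 + 0.5·(…)/p_y.
Discretionary income = 101 − 20·2 − 8·3.8 = 30.6; x* = 20 + 0.5·30.6/2 = 27.65.
At I' = 277.75: x* = 71.8375. Change: 71.8375 − 27.65 = 44.1875.

Δx* = 44.1875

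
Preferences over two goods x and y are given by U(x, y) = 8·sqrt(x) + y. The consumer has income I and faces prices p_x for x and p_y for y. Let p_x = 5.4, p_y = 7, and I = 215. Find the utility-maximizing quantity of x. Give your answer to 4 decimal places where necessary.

x* = 26.8861

Utility is quasi-linear in y; the FOC for x is 4/√x = p_x/p_y.
Solve: √x = 4·p_y/p_x, so x*(p_x,p_y) = (4·p_y/p_x)², and y* = (I − p_x·x*)/p_y.
Plugging in: x* = (4·7/5.4)² = 26.8861.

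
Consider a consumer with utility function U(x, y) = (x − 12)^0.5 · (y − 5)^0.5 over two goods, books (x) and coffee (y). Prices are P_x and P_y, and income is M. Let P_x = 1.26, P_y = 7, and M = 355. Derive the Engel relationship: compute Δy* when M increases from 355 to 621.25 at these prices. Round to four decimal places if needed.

Δy* = 19.0179

Let x' = x−12, y' = y−5. MRS = y'/x' = P_x/P_y.
After buying the subsistence bundle (12, 5), a share 0.5 of the remaining income goes to x: x* = 12 + 0.5·(M − 12P_x − 5P_y)/P_x.
Discretionary income = 355 − 12·1.26 − 5·7 = 304.88; y* = 5 + 0.5·304.88/7 = 26.7771.
At M' = 621.25: y* = 45.795. Change: 45.795 − 26.7771 = 19.0179.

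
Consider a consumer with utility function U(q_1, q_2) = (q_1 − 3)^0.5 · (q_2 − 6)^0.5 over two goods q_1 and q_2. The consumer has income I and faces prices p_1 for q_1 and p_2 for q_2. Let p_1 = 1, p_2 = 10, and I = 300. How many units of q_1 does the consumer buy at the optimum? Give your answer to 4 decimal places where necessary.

After buying the subsistence bundle (3, 6), a share 0.5 of the remaining income goes to q_1: q_1* = 3 + 0.5·(I − 3p_1 − 6p_2)/p_1.
Discretionary income = 300 − 3·1 − 6·10 = 237; q_1* = 3 + 0.5·237/1 = 121.5.

q_1* = 121.5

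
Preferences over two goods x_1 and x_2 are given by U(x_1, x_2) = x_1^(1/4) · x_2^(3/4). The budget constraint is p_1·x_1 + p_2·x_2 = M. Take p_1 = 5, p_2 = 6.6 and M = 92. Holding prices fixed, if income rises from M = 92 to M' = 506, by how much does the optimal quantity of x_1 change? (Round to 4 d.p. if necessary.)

Δx_1* = 20.7

Tangency: MRS = (1/3)·x_2/x_1 = p_1/p_2.
So 0.25·p_2·x_2 = 0.75·p_1·x_1; combined with the budget, a share 0.25 of income goes to x_1.
Demand: x_1*(p_1,p_2,M) = 0.25·M/p_1 and x_2* = 0.75·M/p_2.
At p_1=5, p_2=6.6, M=92: x_1* = 0.25·92/5 = 4.6.
At M' = 506: x_1* = 25.3. Change: 25.3 − 4.6 = 20.7.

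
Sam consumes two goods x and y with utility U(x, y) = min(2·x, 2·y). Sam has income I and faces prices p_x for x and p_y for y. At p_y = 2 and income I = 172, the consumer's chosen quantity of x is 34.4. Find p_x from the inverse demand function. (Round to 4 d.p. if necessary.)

With perfect complements, no substitution: consume in ratio x:y = 2:2.
Budget: p_x·x + p_y·x = I, so (2·p_x + 2·p_y)·x = 2·I.
Demand: x*(p_x,p_y,I) = 2·I/(2·p_x + 2·p_y), y* = 2·I/(2·p_x + 2·p_y).
Set x* = 34.4 in the demand function and solve for p_x: p_x = 3.

p_x = 3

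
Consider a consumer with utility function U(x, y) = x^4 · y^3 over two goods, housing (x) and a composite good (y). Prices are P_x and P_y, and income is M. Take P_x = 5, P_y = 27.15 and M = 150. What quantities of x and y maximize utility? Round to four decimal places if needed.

x* = 17.1429, y* = 2.3678

Tangency: MRS = (4/3)·y/x = P_x/P_y.
So 4·P_y·y = 3·P_x·x; combined with the budget, a share 4/7 of income goes to x.
Demand: x*(P_x,P_y,M) = 4/7·M/P_x and y* = 3/7·M/P_y.
At P_x=5, P_y=27.15, M=150: x* = 4/7·150/5 = 17.1429, y* = 2.3678.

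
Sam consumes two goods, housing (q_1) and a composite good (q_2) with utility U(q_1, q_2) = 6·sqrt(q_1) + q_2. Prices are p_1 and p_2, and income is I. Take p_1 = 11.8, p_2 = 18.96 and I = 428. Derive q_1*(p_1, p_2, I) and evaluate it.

q_1* = 23.2357

Solve: √q_1 = 3·p_2/p_1, so q_1*(p_1,p_2) = (3·p_2/p_1)², and q_2* = (I − p_1·q_1*)/p_2.
Plugging in: q_1* = (3·18.96/11.8)² = 23.2357.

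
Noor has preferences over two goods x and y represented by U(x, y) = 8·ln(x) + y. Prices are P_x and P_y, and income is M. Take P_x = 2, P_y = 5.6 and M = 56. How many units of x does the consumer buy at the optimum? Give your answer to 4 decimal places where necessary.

x* = 22.4

MU_x = 8/x, MU_y = 1. Tangency: 8/x = P_x/P_y.
So x*(P_x,P_y) = 8·P_y/P_x, independent of income; and y* = (M − 8·P_y)/P_y.
At the given prices: x* = 8·5.6/2 = 22.4.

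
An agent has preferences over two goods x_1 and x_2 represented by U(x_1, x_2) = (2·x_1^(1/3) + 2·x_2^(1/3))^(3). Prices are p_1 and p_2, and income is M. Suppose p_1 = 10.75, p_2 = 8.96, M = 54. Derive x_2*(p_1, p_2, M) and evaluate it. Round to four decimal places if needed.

x_2* = 3.1505

MU_x_1 ∝ 2·x_1^(-2/3), MU_x_2 ∝ 2·x_2^(-2/3), so MRS = (x_2/x_1)^(2/3) = p_1/p_2.
Solve for the ratio: x_2/x_1 = [p_1/p_2]^(1.5).
Substitute x_2 = (x_2/x_1)·x_1 into the budget: x_1* = M/(p_1 + p_2·(x_2/x_1)).
Numerically x_2/x_1 = 1.314167, so x_1* = 54/(10.75 + 8.96·1.314167) = 2.3973 and x_2* = 1.314167·2.3973 = 3.1505.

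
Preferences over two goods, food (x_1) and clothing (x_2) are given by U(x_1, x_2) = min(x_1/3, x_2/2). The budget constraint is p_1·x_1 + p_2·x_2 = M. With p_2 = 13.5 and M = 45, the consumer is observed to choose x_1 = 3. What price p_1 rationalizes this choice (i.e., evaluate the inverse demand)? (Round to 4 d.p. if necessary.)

With perfect complements, no substitution: consume in ratio x_1:x_2 = 3:2.
Budget: p_1·x_1 + p_2·(2/3)·x_1 = M, so (3·p_1 + 2·p_2)·x_1 = 3·M.
Demand: x_1*(p_1,p_2,M) = 3·M/(3·p_1 + 2·p_2), x_2* = 2·M/(3·p_1 + 2·p_2).
Set x_1* = 3 in the demand function and solve for p_1: p_1 = 6.

p_1 = 6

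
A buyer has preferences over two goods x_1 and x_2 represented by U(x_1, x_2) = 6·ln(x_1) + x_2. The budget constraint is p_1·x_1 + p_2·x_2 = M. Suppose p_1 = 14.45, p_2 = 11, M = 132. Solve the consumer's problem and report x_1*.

x_1* = 4.5675

MU_x_1 = 6/x_1, MU_x_2 = 1. Tangency: 6/x_1 = p_1/p_2.
So x_1*(p_1,p_2) = 6·p_2/p_1, independent of income; and x_2* = (M − 6·p_2)/p_2.
At the given prices: x_1* = 6·11/14.45 = 4.5675.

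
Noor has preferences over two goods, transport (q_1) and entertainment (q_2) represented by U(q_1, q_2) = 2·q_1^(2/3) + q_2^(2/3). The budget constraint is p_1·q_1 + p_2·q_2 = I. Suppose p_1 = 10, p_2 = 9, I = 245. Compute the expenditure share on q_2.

MRS = MU_q_1/MU_q_2 = 2·(q_2/q_1)^(1/3). Set equal to p_1/p_2.
Solve for the ratio: q_2/q_1 = [(1/2)·p_1/p_2]^(3).
Substitute q_2 = (q_2/q_1)·q_1 into the budget: q_1* = I/(p_1 + p_2·(q_2/q_1)).
Numerically q_2/q_1 = 0.171468, so q_1* = 245/(10 + 9·0.171468) = 21.2246 and q_2* = 0.171468·21.2246 = 3.6393.
Expenditure on q_2: 9·3.6393 = 32.754; share = 0.1337.

share on q_2 = 0.1337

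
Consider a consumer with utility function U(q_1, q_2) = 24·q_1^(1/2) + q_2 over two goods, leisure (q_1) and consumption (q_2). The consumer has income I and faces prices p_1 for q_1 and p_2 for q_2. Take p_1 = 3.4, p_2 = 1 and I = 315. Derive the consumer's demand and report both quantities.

Set MRS = p_1/p_2: 12·q_1^(−1/2) = p_1/p_2.
Thus q_1* = (12·p_2/p_1)² — independent of I — with the rest of income spent on q_2.
Plugging in: q_1* = (12·1/3.4)² = 12.4567, q_2* = 272.6471.

q_1* = 12.4567, q_2* = 272.6471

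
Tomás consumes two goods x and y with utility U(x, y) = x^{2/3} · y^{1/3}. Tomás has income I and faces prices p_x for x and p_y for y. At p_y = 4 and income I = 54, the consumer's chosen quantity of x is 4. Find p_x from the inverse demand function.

p_x = 9

The MRS is 2·y/x. Set MRS = p_x/p_y.
Rearranging, p_y·y = (1/2)·p_x·x. Substituting into the budget gives p_x·x·(1 + (1/2)) = I.
Demand: x*(p_x,p_y,I) = 2/3·I/p_x and y* = 1/3·I/p_y.
Set x* = 4 in the demand function and solve for p_x: p_x = 9.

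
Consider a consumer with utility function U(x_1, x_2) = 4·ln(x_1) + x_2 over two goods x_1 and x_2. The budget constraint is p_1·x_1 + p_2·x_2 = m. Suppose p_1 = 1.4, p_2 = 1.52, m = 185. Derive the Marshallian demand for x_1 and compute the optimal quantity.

MU_x_1 = 4/x_1, MU_x_2 = 1. Tangency: 4/x_1 = p_1/p_2.
So x_1*(p_1,p_2) = 4·p_2/p_1, independent of income; and x_2* = (m − 4·p_2)/p_2.
At the given prices: x_1* = 4·1.52/1.4 = 4.3429.

x_1* = 4.3429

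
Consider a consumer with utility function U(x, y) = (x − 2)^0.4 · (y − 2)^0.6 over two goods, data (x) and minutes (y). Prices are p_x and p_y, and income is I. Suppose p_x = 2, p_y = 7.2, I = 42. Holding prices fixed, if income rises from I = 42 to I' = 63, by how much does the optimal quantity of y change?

Δy* = 1.75

Let x' = x−2, y' = y−2. MRS = (2/3)·y'/x' = p_x/p_y.
After buying the subsistence bundle (2, 2), a share 0.4 of the remaining income goes to x: x* = 2 + 0.4·(I − 2p_x − 2p_y)/p_x.
Discretionary income = 42 − 2·2 − 2·7.2 = 23.6; y* = 2 + 0.6·23.6/7.2 = 3.9667.
At I' = 63: y* = 5.7167. Change: 5.7167 − 3.9667 = 1.75.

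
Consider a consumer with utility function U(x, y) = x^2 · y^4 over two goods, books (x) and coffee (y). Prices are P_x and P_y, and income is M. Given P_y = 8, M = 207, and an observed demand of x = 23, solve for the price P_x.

P_x = 3

The MRS is (1/2)·y/x. Set MRS = P_x/P_y.
Rearranging, P_y·y = 2·P_x·x. Substituting into the budget gives P_x·x·(1 + 2) = M.
Demand: x*(P_x,P_y,M) = 1/3·M/P_x and y* = 2/3·M/P_y.
Set x* = 23 in the demand function and solve for P_x: P_x = 3.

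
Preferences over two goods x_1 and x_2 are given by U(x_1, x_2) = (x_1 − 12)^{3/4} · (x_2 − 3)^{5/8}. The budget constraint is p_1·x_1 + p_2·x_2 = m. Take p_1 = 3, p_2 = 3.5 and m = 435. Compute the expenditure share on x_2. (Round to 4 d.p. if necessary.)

share on x_2 = 0.4301

After buying the subsistence bundle (12, 3), a share 6/11 of the remaining income goes to x_1: x_1* = 12 + 6/11·(m − 12p_1 − 3p_2)/p_1.
Discretionary income = 435 − 12·3 − 3·3.5 = 388.5; x_1* = 12 + 6/11·388.5/3 = 82.6364; x_2* = 3 + 5/11·388.5/3.5 = 53.4545.
Expenditure on x_2: 3.5·53.4545 = 187.0909; share = 0.4301.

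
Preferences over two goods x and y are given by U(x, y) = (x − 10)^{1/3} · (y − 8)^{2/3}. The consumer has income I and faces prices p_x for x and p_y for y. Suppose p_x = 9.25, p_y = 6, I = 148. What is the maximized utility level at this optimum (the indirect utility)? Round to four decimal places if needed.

V = 0.5725

This is Cobb-Douglas in (x−10, y−8): tangency gives 1/3·p_y·(y−8) = 2/3·p_x·(x−10).
After buying the subsistence bundle (10, 8), a share 1/3 of the remaining income goes to x: x* = 10 + 1/3·(I − 10p_x − 8p_y)/p_x.
Discretionary income = 148 − 10·9.25 − 8·6 = 7.5; x* = 10 + 1/3·7.5/9.25 = 10.2703; y* = 8 + 2/3·7.5/6 = 8.8333.
Utility at the optimum: U(10.2703, 8.8333) = 0.5725.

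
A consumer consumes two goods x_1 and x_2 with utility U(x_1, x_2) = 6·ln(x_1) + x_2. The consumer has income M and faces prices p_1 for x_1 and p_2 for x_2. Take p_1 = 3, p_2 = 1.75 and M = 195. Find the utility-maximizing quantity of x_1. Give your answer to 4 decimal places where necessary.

x_1* = 3.5

So x_1*(p_1,p_2) = 6·p_2/p_1, independent of income; and x_2* = (M − 6·p_2)/p_2.
At the given prices: x_1* = 6·1.75/3 = 3.5.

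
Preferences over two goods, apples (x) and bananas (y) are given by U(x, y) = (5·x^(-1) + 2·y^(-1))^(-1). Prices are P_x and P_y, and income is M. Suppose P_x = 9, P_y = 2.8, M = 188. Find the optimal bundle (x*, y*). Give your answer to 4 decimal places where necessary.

MRS = MU_x/MU_y = (5/2)·(y/x)^(2). Set equal to P_x/P_y.
Hence y/x = ((2/5)·P_x/P_y)^(1/(2)), i.e. raised to the 0.5 power.
Substitute y = (y/x)·x into the budget: x* = M/(P_x + P_y·(y/x)).
Numerically y/x = 1.133893, so x* = 188/(9 + 2.8·1.133893) = 15.4416 and y* = 1.133893·15.4416 = 17.5091.

x* = 15.4416, y* = 17.5091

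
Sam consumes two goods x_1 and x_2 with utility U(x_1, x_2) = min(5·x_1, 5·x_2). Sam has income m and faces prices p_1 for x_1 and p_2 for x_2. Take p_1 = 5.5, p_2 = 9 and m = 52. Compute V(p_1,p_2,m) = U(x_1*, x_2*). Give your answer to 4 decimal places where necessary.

Leontief preferences: the optimum is at the kink where x_1/5 = x_2/5, i.e. x_2 = x_1.
Budget: p_1·x_1 + p_2·x_1 = m, so (5·p_1 + 5·p_2)·x_1 = 5·m.
Demand: x_1*(p_1,p_2,m) = 5·m/(5·p_1 + 5·p_2), x_2* = 5·m/(5·p_1 + 5·p_2).
Here 5·5.5 + 5·9 = 72.5, giving x_1* = 3.5862 and x_2* = 3.5862.
Utility at the optimum: U(3.5862, 3.5862) = 17.931.

V = 17.931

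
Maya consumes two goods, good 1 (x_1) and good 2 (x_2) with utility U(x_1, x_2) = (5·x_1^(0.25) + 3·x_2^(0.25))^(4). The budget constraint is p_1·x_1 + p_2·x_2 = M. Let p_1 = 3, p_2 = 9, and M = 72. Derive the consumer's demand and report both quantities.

x_1* = 17.7662, x_2* = 2.0779

With the ratio pinned down, the budget gives x_1* = M/(p_1 + p_2·(x_2/x_1)) and x_2* = (x_2/x_1)·x_1*.
Numerically x_2/x_1 = 0.116961, so x_1* = 72/(3 + 9·0.116961) = 17.7662 and x_2* = 0.116961·17.7662 = 2.0779.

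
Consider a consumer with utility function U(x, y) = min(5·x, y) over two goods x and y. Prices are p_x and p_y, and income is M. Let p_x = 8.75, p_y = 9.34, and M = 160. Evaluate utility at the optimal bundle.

V = 14.4274

Demand: x*(p_x,p_y,M) = M/(p_x + 5·p_y), y* = 5·M/(p_x + 5·p_y).
Here 8.75 + 5·9.34 = 55.45, giving x* = 2.8855 and y* = 14.4274.
Utility at the optimum: U(2.8855, 14.4274) = 14.4274.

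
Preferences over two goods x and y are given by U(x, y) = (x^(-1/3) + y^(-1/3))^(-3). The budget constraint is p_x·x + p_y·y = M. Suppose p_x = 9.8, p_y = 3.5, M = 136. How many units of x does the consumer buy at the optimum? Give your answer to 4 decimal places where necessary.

MU_x ∝ x^(-4/3), MU_y ∝ y^(-4/3), so MRS = (y/x)^(4/3) = p_x/p_y.
Hence y/x = (p_x/p_y)^(1/(4/3)), i.e. raised to the 0.75 power.
With the ratio pinned down, the budget gives x* = M/(p_x + p_y·(y/x)) and y* = (y/x)·x*.
Numerically y/x = 2.164554, so x* = 136/(9.8 + 3.5·2.164554) = 7.8269.

x* = 7.8269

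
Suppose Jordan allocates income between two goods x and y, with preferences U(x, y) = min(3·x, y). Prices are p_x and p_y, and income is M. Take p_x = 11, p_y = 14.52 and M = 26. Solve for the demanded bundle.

x* = 0.4765, y* = 1.4296

With perfect complements, no substitution: consume in ratio x:y = 1:3.
Budget: p_x·x + p_y·3·x = M, so (p_x + 3·p_y)·x = M.
Demand: x*(p_x,p_y,M) = M/(p_x + 3·p_y), y* = 3·M/(p_x + 3·p_y).
Here 11 + 3·14.52 = 54.56, giving x* = 0.4765 and y* = 1.4296.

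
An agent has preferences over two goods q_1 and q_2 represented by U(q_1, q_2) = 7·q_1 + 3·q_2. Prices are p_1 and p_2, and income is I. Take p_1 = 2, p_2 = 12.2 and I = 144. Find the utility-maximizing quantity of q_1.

Linear utility — the consumer picks whichever good has higher MU/price: 7/2 = 3.5 vs 3/12.2 = 0.2459.
q_1 gives more utility per dollar, so spend all income on q_1: q_1* = I/p_1, q_2* = 0.
Numerically: q_1* = 72, q_2* = 0.

q_1* = 72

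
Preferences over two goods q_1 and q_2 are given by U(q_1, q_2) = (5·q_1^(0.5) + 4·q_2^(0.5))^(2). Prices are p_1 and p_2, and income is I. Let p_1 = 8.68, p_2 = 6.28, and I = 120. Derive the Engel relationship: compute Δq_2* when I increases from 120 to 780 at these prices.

Δq_2* = 49.3297

From the CES first-order condition, (5/4)·(q_2/q_1)^(0.5) = p_1/p_2.
Hence q_2/q_1 = ((4/5)·p_1/p_2)^(1/(0.5)), i.e. raised to the 2 power.
Substitute q_2 = (q_2/q_1)·q_1 into the budget: q_1* = I/(p_1 + p_2·(q_2/q_1)).
Numerically q_2/q_1 = 1.222644, so q_1* = 120/(8.68 + 6.28·1.222644) = 7.3358 and q_2* = 1.222644·7.3358 = 8.969.
At I' = 780: q_2* = 58.2987. Change: 58.2987 − 8.969 = 49.3297.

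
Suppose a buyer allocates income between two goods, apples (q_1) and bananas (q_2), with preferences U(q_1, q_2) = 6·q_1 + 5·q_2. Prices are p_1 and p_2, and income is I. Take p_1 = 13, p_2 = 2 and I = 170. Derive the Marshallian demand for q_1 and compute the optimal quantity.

q_1* = 0

Linear utility — the consumer picks whichever good has higher MU/price: 6/13 = 0.4615 vs 5/2 = 2.5.
q_2 gives more utility per dollar, so spend all income on q_2: q_2* = I/p_2, q_1* = 0.
Numerically: q_1* = 0, q_2* = 85.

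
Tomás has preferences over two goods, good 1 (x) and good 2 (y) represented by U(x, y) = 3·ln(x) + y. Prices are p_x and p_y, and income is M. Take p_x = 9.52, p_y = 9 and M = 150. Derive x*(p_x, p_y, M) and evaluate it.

x* = 2.8361

MU_x = 3/x, MU_y = 1. Tangency: 3/x = p_x/p_y.
So x*(p_x,p_y) = 3·p_y/p_x, independent of income; and y* = (M − 3·p_y)/p_y.
At the given prices: x* = 3·9/9.52 = 2.8361.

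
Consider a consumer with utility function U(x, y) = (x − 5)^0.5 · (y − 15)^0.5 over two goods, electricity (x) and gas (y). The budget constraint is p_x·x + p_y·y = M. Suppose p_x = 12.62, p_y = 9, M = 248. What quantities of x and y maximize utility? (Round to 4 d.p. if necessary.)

x* = 6.977, y* = 17.7722

Let x' = x−5, y' = y−15. MRS = y'/x' = p_x/p_y.
After buying the subsistence bundle (5, 15), a share 0.5 of the remaining income goes to x: x* = 5 + 0.5·(M − 5p_x − 15p_y)/p_x.
Discretionary income = 248 − 5·12.62 − 15·9 = 49.9; x* = 5 + 0.5·49.9/12.62 = 6.977; y* = 15 + 0.5·49.9/9 = 17.7722.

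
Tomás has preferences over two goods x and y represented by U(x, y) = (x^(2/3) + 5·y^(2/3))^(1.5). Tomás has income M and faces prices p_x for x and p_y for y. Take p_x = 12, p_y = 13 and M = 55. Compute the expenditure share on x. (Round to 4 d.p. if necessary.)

share on x = 0.0093

From the CES first-order condition, (1/5)·(y/x)^(1/3) = p_x/p_y.
Solve for the ratio: y/x = [5·p_x/p_y]^(3).
With the ratio pinned down, the budget gives x* = M/(p_x + p_y·(y/x)) and y* = (y/x)·x*.
Numerically y/x = 98.315885, so x* = 55/(12 + 13·98.315885) = 0.0426 and y* = 98.315885·0.0426 = 4.1914.
Expenditure on x: 12·0.0426 = 0.5116; share = 0.0093.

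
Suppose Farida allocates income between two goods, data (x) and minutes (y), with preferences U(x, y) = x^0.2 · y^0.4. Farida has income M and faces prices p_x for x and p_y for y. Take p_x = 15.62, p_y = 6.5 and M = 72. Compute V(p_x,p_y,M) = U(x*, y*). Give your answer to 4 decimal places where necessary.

V = 2.4246

MU_x/MU_y = (0.2·y)/(0.4·x); tangency sets this equal to p_x/p_y.
Rearranging, p_y·y = 2·p_x·x. Substituting into the budget gives p_x·x·(1 + 2) = M.
Demand: x*(p_x,p_y,M) = 1/3·M/p_x and y* = 2/3·M/p_y.
At p_x=15.62, p_y=6.5, M=72: x* = 1/3·72/15.62 = 1.5365, y* = 7.3846.
Utility at the optimum: U(1.5365, 7.3846) = 2.4246.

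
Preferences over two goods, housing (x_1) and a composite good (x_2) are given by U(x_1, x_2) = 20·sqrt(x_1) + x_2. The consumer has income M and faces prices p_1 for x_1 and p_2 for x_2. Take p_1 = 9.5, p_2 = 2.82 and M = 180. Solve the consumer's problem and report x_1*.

x_1* = 8.8115

MU_x_1 = 10/√x_1, MU_x_2 = 1. Tangency: 10/√x_1 = p_1/p_2.
Solve: √x_1 = 10·p_2/p_1, so x_1*(p_1,p_2) = (10·p_2/p_1)², and x_2* = (M − p_1·x_1*)/p_2.
Plugging in: x_1* = (10·2.82/9.5)² = 8.8115.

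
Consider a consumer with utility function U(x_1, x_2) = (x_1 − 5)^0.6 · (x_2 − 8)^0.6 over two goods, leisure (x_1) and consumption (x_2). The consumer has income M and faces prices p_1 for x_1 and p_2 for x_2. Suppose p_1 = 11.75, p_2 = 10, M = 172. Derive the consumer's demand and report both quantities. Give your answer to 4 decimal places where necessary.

This is Cobb-Douglas in (x_1−5, x_2−8): tangency gives 0.6·p_2·(x_2−8) = 0.6·p_1·(x_1−5).
Substituting into the budget: x_1* = 5 + 0.5·(M − 5·p_1 − 8·p_2)/p_1, and x_2* = 8 + 0.5·(…)/p_2.
Discretionary income = 172 − 5·11.75 − 8·10 = 33.25; x_1* = 5 + 0.5·33.25/11.75 = 6.4149; x_2* = 8 + 0.5·33.25/10 = 9.6625.

x_1* = 6.4149, x_2* = 9.6625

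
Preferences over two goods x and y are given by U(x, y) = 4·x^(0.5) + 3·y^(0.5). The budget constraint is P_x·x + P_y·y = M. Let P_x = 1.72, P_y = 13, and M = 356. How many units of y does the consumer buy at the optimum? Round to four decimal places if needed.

y* = 1.8969

With the ratio pinned down, the budget gives x* = M/(P_x + P_y·(y/x)) and y* = (y/x)·x*.
Numerically y/x = 0.009847, so x* = 356/(1.72 + 13·0.009847) = 192.6399 and y* = 0.009847·192.6399 = 1.8969.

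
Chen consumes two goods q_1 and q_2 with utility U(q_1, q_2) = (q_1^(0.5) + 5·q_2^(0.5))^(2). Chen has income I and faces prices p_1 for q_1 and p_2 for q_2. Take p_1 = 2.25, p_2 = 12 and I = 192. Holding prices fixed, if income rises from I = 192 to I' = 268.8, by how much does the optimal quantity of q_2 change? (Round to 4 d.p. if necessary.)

Δq_2* = 5.2747

MU_q_1 ∝ q_1^(-0.5), MU_q_2 ∝ 5·q_2^(-0.5), so MRS = (1/5)·(q_2/q_1)^(0.5) = p_1/p_2.
Solve for the ratio: q_2/q_1 = [5·p_1/p_2]^(2).
Substitute q_2 = (q_2/q_1)·q_1 into the budget: q_1* = I/(p_1 + p_2·(q_2/q_1)).
Numerically q_2/q_1 = 0.878906, so q_1* = 192/(2.25 + 12·0.878906) = 15.0037 and q_2* = 0.878906·15.0037 = 13.1868.
At I' = 268.8: q_2* = 18.4615. Change: 18.4615 − 13.1868 = 5.2747.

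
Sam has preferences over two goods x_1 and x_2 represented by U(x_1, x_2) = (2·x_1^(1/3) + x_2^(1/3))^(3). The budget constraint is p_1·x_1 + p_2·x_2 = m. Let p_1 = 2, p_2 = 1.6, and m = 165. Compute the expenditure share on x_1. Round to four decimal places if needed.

Substitute x_2 = (x_2/x_1)·x_1 into the budget: x_1* = m/(p_1 + p_2·(x_2/x_1)).
Numerically x_2/x_1 = 0.494106, so x_1* = 165/(2 + 1.6·0.494106) = 59.1277 and x_2* = 0.494106·59.1277 = 29.2154.
Expenditure on x_1: 2·59.1277 = 118.2554; share = 0.7167.

share on x_1 = 0.7167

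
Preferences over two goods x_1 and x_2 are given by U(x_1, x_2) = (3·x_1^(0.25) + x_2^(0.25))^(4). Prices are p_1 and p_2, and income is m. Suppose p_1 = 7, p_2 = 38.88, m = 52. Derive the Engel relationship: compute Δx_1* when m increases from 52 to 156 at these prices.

MRS = MU_x_1/MU_x_2 = 3·(x_2/x_1)^(0.75). Set equal to p_1/p_2.
Solve for the ratio: x_2/x_1 = [(1/3)·p_1/p_2]^(4/3).
Substitute x_2 = (x_2/x_1)·x_1 into the budget: x_1* = m/(p_1 + p_2·(x_2/x_1)).
Numerically x_2/x_1 = 0.023496, so x_1* = 52/(7 + 38.88·0.023496) = 6.571.
At m' = 156: x_1* = 19.7131. Change: 19.7131 − 6.571 = 13.142.

Δx_1* = 13.142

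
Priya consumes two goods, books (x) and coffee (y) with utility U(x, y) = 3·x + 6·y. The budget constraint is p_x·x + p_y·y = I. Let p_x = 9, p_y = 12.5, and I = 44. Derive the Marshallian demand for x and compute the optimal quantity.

Linear utility — the consumer picks whichever good has higher MU/price: 3/9 = 0.3333 vs 6/12.5 = 0.48.
y gives more utility per dollar, so spend all income on y: y* = I/p_y, x* = 0.
Numerically: x* = 0, y* = 3.52.

x* = 0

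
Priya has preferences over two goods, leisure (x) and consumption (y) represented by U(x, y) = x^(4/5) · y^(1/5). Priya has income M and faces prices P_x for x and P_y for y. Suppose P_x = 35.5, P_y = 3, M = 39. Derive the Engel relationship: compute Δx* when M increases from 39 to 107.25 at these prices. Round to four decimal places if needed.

Demand: x*(P_x,P_y,M) = 0.8·M/P_x and y* = 0.2·M/P_y.
At P_x=35.5, P_y=3, M=39: x* = 0.8·39/35.5 = 0.8789.
At M' = 107.25: x* = 2.4169. Change: 2.4169 − 0.8789 = 1.538.

Δx* = 1.538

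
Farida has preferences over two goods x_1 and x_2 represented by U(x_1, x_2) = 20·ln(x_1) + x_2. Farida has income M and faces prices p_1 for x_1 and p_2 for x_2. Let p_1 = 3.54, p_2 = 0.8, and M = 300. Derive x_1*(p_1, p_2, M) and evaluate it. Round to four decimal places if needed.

Set MRS = p_1/p_2: (20/x_1)/1 = p_1/p_2.
So x_1*(p_1,p_2) = 20·p_2/p_1, independent of income; and x_2* = (M − 20·p_2)/p_2.
At the given prices: x_1* = 20·0.8/3.54 = 4.5198.

x_1* = 4.5198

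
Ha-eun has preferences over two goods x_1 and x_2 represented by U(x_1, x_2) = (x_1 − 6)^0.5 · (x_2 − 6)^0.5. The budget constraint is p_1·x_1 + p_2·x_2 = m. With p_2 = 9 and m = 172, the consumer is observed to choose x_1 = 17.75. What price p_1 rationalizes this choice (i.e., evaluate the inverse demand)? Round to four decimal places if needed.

Let x_1' = x_1−6, x_2' = x_2−6. MRS = x_2'/x_1' = p_1/p_2.
Substituting into the budget: x_1* = 6 + 0.5·(m − 6·p_1 − 6·p_2)/p_1, and x_2* = 6 + 0.5·(…)/p_2.
Set x_1* = 17.75 in the demand function and solve for p_1: p_1 = 4.

p_1 = 4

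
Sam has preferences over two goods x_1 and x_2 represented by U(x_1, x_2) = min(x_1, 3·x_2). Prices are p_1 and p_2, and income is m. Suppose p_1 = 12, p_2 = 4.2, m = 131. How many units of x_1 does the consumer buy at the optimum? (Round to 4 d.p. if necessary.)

Leontief preferences: the optimum is at the kink where x_1/3 = x_2/1, i.e. x_2 = (1/3)·x_1.
Budget: p_1·x_1 + p_2·(1/3)·x_1 = m, so (3·p_1 + p_2)·x_1 = 3·m.
Demand: x_1*(p_1,p_2,m) = 3·m/(3·p_1 + p_2), x_2* = m/(3·p_1 + p_2).
Here 3·12 + 4.2 = 40.2, giving x_1* = 9.7761.

x_1* = 9.7761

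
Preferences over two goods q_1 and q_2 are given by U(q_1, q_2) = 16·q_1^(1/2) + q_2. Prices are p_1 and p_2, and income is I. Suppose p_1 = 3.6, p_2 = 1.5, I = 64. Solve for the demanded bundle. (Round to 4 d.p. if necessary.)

MU_q_1 = 8/√q_1, MU_q_2 = 1. Tangency: 8/√q_1 = p_1/p_2.
Thus q_1* = (8·p_2/p_1)² — independent of I — with the rest of income spent on q_2.
Plugging in: q_1* = (8·1.5/3.6)² = 11.1111, q_2* = 16.

q_1* = 11.1111, q_2* = 16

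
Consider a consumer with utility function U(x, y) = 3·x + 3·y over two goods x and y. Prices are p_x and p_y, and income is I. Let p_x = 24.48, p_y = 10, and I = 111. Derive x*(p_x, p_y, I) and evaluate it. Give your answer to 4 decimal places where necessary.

x* = 0

Linear utility — the consumer picks whichever good has higher MU/price: 3/24.48 = 0.1225 vs 3/10 = 0.3.
y gives more utility per dollar, so spend all income on y: y* = I/p_y, x* = 0.
Numerically: x* = 0, y* = 11.1.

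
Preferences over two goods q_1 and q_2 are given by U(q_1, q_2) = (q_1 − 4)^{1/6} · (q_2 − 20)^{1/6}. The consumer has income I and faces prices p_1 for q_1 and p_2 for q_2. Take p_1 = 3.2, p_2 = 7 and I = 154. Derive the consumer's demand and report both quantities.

q_1* = 4.1875, q_2* = 20.0857

MRS = (q_2−20)/(q_1−4). Tangency with p_1/p_2 gives q_2−20 = (p_1/p_2)·(q_1−4).
Substituting into the budget: q_1* = 4 + 0.5·(I − 4·p_1 − 20·p_2)/p_1, and q_2* = 20 + 0.5·(…)/p_2.
Discretionary income = 154 − 4·3.2 − 20·7 = 1.2; q_1* = 4 + 0.5·1.2/3.2 = 4.1875; q_2* = 20 + 0.5·1.2/7 = 20.0857.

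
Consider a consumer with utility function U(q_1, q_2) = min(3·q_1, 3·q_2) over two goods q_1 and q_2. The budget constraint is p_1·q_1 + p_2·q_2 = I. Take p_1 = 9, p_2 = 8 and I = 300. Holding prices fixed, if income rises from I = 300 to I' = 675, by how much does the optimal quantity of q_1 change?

Δq_1* = 22.0588

With perfect complements, no substitution: consume in ratio q_1:q_2 = 3:3.
Budget: p_1·q_1 + p_2·q_1 = I, so (3·p_1 + 3·p_2)·q_1 = 3·I.
Demand: q_1*(p_1,p_2,I) = 3·I/(3·p_1 + 3·p_2), q_2* = 3·I/(3·p_1 + 3·p_2).
Here 3·9 + 3·8 = 51, giving q_1* = 17.6471.
At I' = 675: q_1* = 39.7059. Change: 39.7059 − 17.6471 = 22.0588.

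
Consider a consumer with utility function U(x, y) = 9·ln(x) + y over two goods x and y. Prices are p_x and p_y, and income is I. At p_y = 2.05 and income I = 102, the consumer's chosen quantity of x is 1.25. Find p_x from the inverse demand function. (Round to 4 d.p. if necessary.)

p_x = 14.76

Set MRS = p_x/p_y: (9/x)/1 = p_x/p_y.
So x*(p_x,p_y) = 9·p_y/p_x, independent of income; and y* = (I − 9·p_y)/p_y.
Set x* = 1.25 in the demand function and solve for p_x: p_x = 14.76.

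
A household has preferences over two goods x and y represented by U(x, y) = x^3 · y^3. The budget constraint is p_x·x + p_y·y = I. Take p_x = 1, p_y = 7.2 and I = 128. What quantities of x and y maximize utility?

MU_x/MU_y = (3·y)/(3·x); tangency sets this equal to p_x/p_y.
Rearranging, p_y·y = p_x·x. Substituting into the budget gives p_x·x·(1 + 1) = I.
Demand: x*(p_x,p_y,I) = 0.5·I/p_x and y* = 0.5·I/p_y.
At p_x=1, p_y=7.2, I=128: x* = 0.5·128/1 = 64, y* = 8.8889.

x* = 64, y* = 8.8889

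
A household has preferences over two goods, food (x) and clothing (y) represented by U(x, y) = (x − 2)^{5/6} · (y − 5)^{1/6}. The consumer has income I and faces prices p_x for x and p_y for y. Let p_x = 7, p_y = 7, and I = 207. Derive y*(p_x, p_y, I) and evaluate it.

This is Cobb-Douglas in (x−2, y−5): tangency gives 5/6·p_y·(y−5) = 1/6·p_x·(x−2).
After buying the subsistence bundle (2, 5), a share 5/6 of the remaining income goes to x: x* = 2 + 5/6·(I − 2p_x − 5p_y)/p_x.
Discretionary income = 207 − 2·7 − 5·7 = 158; y* = 5 + 1/6·158/7 = 8.7619.

y* = 8.7619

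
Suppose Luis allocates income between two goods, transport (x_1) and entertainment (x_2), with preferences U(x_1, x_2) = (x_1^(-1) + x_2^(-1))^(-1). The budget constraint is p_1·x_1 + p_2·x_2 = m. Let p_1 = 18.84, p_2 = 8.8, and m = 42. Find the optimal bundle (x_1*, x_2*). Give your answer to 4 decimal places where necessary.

From the CES first-order condition, (x_2/x_1)^(2) = p_1/p_2.
Hence x_2/x_1 = (p_1/p_2)^(1/(2)), i.e. raised to the 0.5 power.
With the ratio pinned down, the budget gives x_1* = m/(p_1 + p_2·(x_2/x_1)) and x_2* = (x_2/x_1)·x_1*.
Numerically x_2/x_1 = 1.463185, so x_1* = 42/(18.84 + 8.8·1.463185) = 1.3243 and x_2* = 1.463185·1.3243 = 1.9376.

x_1* = 1.3243, x_2* = 1.9376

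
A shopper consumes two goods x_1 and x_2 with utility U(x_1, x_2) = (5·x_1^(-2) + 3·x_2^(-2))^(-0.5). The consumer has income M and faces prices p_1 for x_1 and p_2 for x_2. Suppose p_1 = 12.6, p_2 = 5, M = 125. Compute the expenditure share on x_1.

share on x_1 = 0.6871

MU_x_1 ∝ 5·x_1^(-3), MU_x_2 ∝ 3·x_2^(-3), so MRS = (5/3)·(x_2/x_1)^(3) = p_1/p_2.
Solve for the ratio: x_2/x_1 = [(3/5)·p_1/p_2]^(1/3).
Substitute x_2 = (x_2/x_1)·x_1 into the budget: x_1* = M/(p_1 + p_2·(x_2/x_1)).
Numerically x_2/x_1 = 1.147759, so x_1* = 125/(12.6 + 5·1.147759) = 6.8162 and x_2* = 1.147759·6.8162 = 7.8233.
Expenditure on x_1: 12.6·6.8162 = 85.8835; share = 0.6871.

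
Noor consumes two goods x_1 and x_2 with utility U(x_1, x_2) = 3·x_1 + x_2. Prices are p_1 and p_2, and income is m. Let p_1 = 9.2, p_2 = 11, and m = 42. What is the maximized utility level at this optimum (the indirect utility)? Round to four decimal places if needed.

Linear utility — the consumer picks whichever good has higher MU/price: 3/9.2 = 0.3261 vs 1/11 = 0.0909.
x_1 gives more utility per dollar, so spend all income on x_1: x_1* = m/p_1, x_2* = 0.
Numerically: x_1* = 4.5652, x_2* = 0.
Utility at the optimum: U(4.5652, 0) = 13.6957.

V = 13.6957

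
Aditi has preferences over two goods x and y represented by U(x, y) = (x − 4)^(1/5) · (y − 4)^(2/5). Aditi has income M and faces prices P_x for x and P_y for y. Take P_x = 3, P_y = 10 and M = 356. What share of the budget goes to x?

share on x = 0.3184

Let x' = x−4, y' = y−4. MRS = (1/2)·y'/x' = P_x/P_y.
After buying the subsistence bundle (4, 4), a share 1/3 of the remaining income goes to x: x* = 4 + 1/3·(M − 4P_x − 4P_y)/P_x.
Discretionary income = 356 − 4·3 − 4·10 = 304; x* = 4 + 1/3·304/3 = 37.7778; y* = 4 + 2/3·304/10 = 24.2667.
Expenditure on x: 3·37.7778 = 113.3333; share = 0.3184.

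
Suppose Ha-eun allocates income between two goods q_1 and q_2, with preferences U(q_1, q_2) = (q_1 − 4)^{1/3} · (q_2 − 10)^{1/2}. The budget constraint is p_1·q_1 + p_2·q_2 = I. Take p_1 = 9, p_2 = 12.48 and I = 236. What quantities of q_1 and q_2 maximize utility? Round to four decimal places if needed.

q_1* = 7.3422, q_2* = 13.6154

MRS = (2/3)·(q_2−10)/(q_1−4). Tangency with p_1/p_2 gives q_2−10 = (3/2)·(p_1/p_2)·(q_1−4).
Substituting into the budget: q_1* = 4 + 0.4·(I − 4·p_1 − 10·p_2)/p_1, and q_2* = 10 + 0.6·(…)/p_2.
Discretionary income = 236 − 4·9 − 10·12.48 = 75.2; q_1* = 4 + 0.4·75.2/9 = 7.3422; q_2* = 10 + 0.6·75.2/12.48 = 13.6154.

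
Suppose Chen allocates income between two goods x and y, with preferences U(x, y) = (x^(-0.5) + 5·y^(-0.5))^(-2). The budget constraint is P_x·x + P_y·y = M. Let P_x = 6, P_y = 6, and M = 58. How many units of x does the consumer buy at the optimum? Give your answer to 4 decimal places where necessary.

MRS = MU_x/MU_y = (1/5)·(y/x)^(1.5). Set equal to P_x/P_y.
Hence y/x = (5·P_x/P_y)^(1/(1.5)), i.e. raised to the 2/3 power.
With the ratio pinned down, the budget gives x* = M/(P_x + P_y·(y/x)) and y* = (y/x)·x*.
Numerically y/x = 2.924018, so x* = 58/(6 + 6·2.924018) = 2.4635.

x* = 2.4635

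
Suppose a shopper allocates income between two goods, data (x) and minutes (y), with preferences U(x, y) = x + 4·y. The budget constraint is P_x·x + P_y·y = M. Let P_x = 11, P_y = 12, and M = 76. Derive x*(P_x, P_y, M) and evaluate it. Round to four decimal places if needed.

x* = 0

Perfect substitutes: compare marginal utility per dollar. 1/P_x vs 4/P_y → 0.0909 vs 0.3333.
y gives more utility per dollar, so spend all income on y: y* = M/P_y, x* = 0.
Numerically: x* = 0, y* = 6.3333.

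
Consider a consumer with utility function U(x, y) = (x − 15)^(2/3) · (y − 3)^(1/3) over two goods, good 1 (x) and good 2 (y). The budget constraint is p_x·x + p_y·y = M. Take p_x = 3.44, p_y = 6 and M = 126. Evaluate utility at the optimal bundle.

V = 7.207

MRS = 2·(y−3)/(x−15). Tangency with p_x/p_y gives y−3 = (1/2)·(p_x/p_y)·(x−15).
After buying the subsistence bundle (15, 3), a share 2/3 of the remaining income goes to x: x* = 15 + 2/3·(M − 15p_x − 3p_y)/p_x.
Discretionary income = 126 − 15·3.44 − 3·6 = 56.4; x* = 15 + 2/3·56.4/3.44 = 25.9302; y* = 3 + 1/3·56.4/6 = 6.1333.
Utility at the optimum: U(25.9302, 6.1333) = 7.207.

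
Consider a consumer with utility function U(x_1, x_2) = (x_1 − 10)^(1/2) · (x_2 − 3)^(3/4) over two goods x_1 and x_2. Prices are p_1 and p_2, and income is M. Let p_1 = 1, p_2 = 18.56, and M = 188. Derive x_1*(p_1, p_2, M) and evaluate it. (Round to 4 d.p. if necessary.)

x_1* = 58.928

MRS = (2/3)·(x_2−3)/(x_1−10). Tangency with p_1/p_2 gives x_2−3 = (3/2)·(p_1/p_2)·(x_1−10).
After buying the subsistence bundle (10, 3), a share 0.4 of the remaining income goes to x_1: x_1* = 10 + 0.4·(M − 10p_1 − 3p_2)/p_1.
Discretionary income = 188 − 10·1 − 3·18.56 = 122.32; x_1* = 10 + 0.4·122.32/1 = 58.928.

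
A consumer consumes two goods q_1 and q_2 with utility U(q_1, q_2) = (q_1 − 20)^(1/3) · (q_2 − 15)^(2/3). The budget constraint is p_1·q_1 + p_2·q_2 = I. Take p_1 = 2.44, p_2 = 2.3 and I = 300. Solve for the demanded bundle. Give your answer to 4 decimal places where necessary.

Let q_1' = q_1−20, q_2' = q_2−15. MRS = (1/2)·q_2'/q_1' = p_1/p_2.
Substituting into the budget: q_1* = 20 + 1/3·(I − 20·p_1 − 15·p_2)/p_1, and q_2* = 15 + 2/3·(…)/p_2.
Discretionary income = 300 − 20·2.44 − 15·2.3 = 216.7; q_1* = 20 + 1/3·216.7/2.44 = 49.6038; q_2* = 15 + 2/3·216.7/2.3 = 77.8116.

q_1* = 49.6038, q_2* = 77.8116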